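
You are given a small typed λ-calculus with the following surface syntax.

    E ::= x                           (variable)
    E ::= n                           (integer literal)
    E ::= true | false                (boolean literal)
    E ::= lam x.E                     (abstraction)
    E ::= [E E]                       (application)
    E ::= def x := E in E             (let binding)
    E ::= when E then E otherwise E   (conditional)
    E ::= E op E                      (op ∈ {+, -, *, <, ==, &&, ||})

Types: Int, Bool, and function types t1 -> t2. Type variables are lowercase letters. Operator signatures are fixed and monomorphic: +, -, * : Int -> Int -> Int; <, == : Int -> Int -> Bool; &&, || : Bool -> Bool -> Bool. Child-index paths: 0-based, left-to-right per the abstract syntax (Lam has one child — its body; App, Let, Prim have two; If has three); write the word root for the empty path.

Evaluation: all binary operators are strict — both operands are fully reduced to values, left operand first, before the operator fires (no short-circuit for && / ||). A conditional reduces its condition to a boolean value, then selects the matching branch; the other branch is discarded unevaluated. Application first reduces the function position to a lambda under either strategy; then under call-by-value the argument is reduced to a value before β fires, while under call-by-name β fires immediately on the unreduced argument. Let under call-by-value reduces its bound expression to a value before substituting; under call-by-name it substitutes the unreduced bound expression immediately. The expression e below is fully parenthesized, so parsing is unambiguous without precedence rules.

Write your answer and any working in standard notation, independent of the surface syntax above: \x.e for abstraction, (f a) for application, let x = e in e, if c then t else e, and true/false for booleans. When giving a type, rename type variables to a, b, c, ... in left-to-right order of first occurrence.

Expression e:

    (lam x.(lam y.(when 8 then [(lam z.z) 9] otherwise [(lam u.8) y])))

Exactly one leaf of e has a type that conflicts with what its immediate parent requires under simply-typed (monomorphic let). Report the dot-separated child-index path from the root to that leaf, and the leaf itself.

Working:
  unify Int ~ Bool
  FAIL: mismatch Int ~ Bool

Answer: 0.0.0 : 8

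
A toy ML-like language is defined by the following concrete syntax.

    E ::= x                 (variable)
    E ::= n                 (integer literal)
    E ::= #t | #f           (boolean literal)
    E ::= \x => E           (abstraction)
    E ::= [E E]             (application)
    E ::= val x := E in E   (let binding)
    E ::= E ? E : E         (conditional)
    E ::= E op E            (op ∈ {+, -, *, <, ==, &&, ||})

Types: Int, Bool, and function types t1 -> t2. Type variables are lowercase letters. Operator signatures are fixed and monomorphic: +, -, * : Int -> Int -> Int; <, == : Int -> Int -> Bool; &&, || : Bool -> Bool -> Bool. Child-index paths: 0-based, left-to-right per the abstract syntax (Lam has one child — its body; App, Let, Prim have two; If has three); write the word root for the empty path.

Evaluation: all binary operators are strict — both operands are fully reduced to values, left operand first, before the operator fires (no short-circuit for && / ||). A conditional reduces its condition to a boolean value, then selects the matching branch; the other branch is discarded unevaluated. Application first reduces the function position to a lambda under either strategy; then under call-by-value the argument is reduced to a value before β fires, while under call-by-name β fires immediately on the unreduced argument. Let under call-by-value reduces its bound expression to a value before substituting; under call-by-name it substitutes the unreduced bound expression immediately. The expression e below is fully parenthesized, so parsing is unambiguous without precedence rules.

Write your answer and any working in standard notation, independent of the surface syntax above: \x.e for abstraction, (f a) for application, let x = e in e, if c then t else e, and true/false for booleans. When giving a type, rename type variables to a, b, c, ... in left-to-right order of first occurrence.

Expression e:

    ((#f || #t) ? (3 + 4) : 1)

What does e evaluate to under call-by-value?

Answer: 7

Trace:
step 0: (if (false || true) then (3 + 4) else 1)
step 1: [delta@0] (if true then (3 + 4) else 1)
step 2: [if@root] (3 + 4)
step 3: [delta@root] 7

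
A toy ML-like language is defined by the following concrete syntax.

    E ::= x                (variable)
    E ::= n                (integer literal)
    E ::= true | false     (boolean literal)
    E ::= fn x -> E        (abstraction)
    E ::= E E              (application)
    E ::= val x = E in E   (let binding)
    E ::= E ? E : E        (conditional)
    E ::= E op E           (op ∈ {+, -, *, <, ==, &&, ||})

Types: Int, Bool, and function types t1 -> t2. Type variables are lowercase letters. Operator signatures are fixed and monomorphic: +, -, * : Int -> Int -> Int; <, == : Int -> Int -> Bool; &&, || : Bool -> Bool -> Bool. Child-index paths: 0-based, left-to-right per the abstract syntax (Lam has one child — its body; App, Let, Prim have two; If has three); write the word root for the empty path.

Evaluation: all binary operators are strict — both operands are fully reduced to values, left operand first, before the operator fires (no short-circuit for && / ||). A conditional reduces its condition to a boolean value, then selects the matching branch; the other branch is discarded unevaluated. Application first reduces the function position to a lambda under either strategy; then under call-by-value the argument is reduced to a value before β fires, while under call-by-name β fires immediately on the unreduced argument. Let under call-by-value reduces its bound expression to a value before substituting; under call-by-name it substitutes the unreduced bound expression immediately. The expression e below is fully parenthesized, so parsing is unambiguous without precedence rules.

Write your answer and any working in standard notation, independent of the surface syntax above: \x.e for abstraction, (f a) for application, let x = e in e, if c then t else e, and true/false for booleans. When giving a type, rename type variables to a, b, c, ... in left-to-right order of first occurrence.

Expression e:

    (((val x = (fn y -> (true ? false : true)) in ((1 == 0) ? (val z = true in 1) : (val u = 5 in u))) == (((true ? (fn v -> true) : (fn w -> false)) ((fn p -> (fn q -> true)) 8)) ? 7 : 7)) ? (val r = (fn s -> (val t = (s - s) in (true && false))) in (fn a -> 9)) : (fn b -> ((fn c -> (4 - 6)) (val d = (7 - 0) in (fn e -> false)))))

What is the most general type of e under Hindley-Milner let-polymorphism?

Trace:
  unify Bool ~ Bool
  unify Bool ~ Bool
\y._ : a -> Bool
let x : forall. a -> Bool
  unify Int ~ Int
  unify Int ~ Int
  unify Bool ~ Bool
let z : Bool
let u : Int
u : Int
  unify Int ~ Int
  unify Int ~ Int
  unify Bool ~ Bool
\v._ : b -> Bool
\w._ : c -> Bool
  unify b -> Bool ~ c -> Bool
  unify b ~ c
  unify Bool ~ Bool
\q._ : e -> Bool
\p._ : d -> e -> Bool
  unify d -> e -> Bool ~ Int -> f
  unify d ~ Int
  unify e -> Bool ~ f
_ _ : e -> Bool
  unify c -> Bool ~ (e -> Bool) -> g
  unify c ~ e -> Bool
  unify Bool ~ g
_ _ : Bool
  unify Bool ~ Bool
  unify Int ~ Int
  unify Int ~ Int
  unify Bool ~ Bool
s : h
  unify h ~ Int
s : Int
  unify Int ~ Int
let t : Int
  unify Bool ~ Bool
  unify Bool ~ Bool
\s._ : Int -> Bool
let r : Int -> Bool
\a._ : i -> Int
  unify Int ~ Int
  unify Int ~ Int
\c._ : k -> Int
  unify Int ~ Int
  unify Int ~ Int
let d : Int
\e._ : l -> Bool
  unify k -> Int ~ (l -> Bool) -> m
  unify k ~ l -> Bool
  unify Int ~ m
_ _ : Int
\b._ : j -> Int
  unify i -> Int ~ j -> Int
  unify i ~ j
  unify Int ~ Int

Answer: a -> Int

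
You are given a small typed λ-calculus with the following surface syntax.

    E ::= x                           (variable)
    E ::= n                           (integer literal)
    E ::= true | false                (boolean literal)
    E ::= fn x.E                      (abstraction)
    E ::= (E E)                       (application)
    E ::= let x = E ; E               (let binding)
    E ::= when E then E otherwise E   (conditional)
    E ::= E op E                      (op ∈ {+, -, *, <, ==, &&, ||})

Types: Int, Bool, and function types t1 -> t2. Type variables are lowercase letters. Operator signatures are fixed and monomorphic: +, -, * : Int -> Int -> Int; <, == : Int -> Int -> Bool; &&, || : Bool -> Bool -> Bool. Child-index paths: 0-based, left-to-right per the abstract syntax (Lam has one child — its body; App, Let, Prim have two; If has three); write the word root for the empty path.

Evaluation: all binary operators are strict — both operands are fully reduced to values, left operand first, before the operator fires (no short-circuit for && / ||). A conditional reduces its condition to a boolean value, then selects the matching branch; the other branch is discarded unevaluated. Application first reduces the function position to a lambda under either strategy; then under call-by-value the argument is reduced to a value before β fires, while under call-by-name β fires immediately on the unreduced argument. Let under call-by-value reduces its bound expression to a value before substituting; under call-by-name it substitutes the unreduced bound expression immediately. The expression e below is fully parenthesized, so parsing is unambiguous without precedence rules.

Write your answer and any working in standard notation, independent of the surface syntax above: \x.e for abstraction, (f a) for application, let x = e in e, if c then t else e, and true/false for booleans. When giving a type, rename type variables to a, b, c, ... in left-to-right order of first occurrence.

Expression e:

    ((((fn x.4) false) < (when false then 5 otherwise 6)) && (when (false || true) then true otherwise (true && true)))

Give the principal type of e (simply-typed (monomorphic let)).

Answer: Bool

Derivation:
\x._ : a -> Int
  unify a -> Int ~ Bool -> b
  unify a ~ Bool
  unify Int ~ b
_ _ : Int
  unify Int ~ Int
  unify Bool ~ Bool
  unify Int ~ Int
  unify Int ~ Int
  unify Bool ~ Bool
  unify Bool ~ Bool
  unify Bool ~ Bool
  unify Bool ~ Bool
  unify Bool ~ Bool
  unify Bool ~ Bool
  unify Bool ~ Bool
  unify Bool ~ Bool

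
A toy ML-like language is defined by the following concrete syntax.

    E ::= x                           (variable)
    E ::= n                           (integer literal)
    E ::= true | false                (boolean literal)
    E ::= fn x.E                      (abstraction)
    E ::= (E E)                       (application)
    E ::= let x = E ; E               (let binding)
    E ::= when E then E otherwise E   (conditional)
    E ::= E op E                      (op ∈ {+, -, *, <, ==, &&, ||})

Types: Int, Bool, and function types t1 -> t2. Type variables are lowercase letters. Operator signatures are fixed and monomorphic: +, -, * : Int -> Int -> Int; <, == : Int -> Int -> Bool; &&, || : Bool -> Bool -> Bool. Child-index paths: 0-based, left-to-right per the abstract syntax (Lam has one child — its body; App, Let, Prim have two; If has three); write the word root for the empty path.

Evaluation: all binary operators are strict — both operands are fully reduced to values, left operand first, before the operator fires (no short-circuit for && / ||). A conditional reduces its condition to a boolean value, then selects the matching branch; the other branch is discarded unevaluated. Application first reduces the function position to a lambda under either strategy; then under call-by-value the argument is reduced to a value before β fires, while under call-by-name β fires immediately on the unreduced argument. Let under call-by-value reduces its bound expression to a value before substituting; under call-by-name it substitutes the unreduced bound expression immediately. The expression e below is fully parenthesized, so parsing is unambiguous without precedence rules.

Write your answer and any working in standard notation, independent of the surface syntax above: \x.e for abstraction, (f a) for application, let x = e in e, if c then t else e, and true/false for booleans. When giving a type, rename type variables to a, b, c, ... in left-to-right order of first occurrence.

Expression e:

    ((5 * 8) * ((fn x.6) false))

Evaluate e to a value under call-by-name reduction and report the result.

Answer: 240

Derivation:
step 0: ((5 * 8) * ((\x.6) false))
step 1: [delta@0] (40 * ((\x.6) false))
step 2: [beta@1] (40 * 6)
step 3: [delta@root] 240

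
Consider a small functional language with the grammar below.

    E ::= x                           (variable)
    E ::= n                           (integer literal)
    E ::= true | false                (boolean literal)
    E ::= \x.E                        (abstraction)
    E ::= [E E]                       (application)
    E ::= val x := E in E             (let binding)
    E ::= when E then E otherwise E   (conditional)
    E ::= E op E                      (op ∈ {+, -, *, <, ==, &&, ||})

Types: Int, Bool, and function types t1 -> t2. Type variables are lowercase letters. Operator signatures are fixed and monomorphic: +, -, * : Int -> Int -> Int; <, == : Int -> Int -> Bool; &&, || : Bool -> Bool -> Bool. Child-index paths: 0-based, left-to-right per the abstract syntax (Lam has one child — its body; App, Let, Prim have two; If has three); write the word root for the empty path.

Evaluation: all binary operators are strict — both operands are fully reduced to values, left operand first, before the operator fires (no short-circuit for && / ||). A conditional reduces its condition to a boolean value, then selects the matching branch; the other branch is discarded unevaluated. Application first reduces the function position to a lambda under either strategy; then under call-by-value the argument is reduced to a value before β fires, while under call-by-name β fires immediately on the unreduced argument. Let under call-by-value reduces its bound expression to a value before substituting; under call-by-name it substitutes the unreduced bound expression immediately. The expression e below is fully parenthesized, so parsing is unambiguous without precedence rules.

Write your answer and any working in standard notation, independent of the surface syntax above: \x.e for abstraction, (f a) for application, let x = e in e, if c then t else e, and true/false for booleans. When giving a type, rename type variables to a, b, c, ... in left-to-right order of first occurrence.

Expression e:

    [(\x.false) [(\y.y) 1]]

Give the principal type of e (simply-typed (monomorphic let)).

Trace:
\x._ : a -> Bool
y : b
\y._ : b -> b
  unify b -> b ~ Int -> c
  unify b ~ Int
  unify Int ~ c
_ _ : Int
  unify a -> Bool ~ Int -> d
  unify a ~ Int
  unify Bool ~ d
_ _ : Bool

Answer: Bool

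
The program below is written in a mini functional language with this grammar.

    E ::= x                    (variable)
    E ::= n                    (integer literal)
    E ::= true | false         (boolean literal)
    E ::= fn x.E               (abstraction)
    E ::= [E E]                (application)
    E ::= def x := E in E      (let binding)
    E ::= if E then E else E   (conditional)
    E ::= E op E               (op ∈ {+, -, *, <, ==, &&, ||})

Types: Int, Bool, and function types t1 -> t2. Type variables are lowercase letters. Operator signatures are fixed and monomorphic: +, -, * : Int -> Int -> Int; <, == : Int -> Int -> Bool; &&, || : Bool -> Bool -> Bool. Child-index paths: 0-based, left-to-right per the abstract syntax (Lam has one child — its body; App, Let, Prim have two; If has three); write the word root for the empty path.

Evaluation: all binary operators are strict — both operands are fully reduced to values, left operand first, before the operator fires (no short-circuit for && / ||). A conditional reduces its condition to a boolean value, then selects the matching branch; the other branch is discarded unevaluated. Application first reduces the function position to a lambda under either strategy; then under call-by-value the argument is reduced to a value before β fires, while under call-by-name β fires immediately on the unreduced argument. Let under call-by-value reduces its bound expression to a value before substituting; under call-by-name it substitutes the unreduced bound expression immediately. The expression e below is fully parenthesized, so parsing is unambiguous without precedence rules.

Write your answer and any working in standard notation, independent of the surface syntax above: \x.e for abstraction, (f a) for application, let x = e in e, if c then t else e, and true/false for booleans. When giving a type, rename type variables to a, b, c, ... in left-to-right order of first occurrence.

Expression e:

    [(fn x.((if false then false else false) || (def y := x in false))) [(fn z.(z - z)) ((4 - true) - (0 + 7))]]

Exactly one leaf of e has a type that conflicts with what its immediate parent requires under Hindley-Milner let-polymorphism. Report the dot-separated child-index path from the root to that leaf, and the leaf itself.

Answer: 1.1.0.1 : true

Derivation:
  unify Bool ~ Bool
  unify Bool ~ Bool
  unify Bool ~ Bool
x : a
let y : a
  unify Bool ~ Bool
\x._ : a -> Bool
z : b
  unify b ~ Int
z : Int
  unify Int ~ Int
\z._ : Int -> Int
  unify Int ~ Int
  unify Bool ~ Int
  FAIL: mismatch Bool ~ Int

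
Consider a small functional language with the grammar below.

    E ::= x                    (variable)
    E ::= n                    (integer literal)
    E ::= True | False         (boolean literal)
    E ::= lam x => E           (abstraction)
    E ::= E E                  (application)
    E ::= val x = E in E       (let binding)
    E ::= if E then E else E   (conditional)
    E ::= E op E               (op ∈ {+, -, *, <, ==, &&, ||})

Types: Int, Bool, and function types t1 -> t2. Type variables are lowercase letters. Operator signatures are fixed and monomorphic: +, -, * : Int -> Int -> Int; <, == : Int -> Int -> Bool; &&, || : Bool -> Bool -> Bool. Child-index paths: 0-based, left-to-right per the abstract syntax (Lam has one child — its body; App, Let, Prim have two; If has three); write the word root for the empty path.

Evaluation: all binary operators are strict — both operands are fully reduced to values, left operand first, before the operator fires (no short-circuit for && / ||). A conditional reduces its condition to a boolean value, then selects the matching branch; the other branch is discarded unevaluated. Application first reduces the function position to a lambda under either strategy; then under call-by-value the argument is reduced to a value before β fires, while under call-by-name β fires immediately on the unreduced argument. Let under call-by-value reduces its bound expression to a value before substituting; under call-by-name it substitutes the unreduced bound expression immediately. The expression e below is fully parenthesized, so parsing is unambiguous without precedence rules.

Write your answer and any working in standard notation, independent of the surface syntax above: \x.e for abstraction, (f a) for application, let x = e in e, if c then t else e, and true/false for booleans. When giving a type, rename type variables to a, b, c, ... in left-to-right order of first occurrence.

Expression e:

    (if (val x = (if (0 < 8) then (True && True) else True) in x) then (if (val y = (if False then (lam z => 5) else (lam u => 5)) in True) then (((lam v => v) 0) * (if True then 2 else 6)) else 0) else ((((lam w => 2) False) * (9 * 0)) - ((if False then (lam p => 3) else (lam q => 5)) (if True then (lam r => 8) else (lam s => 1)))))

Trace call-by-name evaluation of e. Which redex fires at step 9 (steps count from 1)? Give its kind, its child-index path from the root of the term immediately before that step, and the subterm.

Answer: if at 1 : (if true then 2 else 6)

Trace:
step 0: (if (let x = (if (0 < 8) then (true && true) else true) in x) then (if (let y = (if false then (\z.5) else (\u.5)) in true) then (((\v.v) 0) * (if true then 2 else 6)) else 0) else ((((\w.2) false) * (9 * 0)) - ((if false then (\p.3) else (\q.5)) (if true then (\r.8) else (\s.1)))))
step 1: [let@0] (if (if (0 < 8) then (true && true) else true) then (if (let y = (if false then (\z.5) else (\u.5)) in true) then (((\v.v) 0) * (if true then 2 else 6)) else 0) else ((((\w.2) false) * (9 * 0)) - ((if false then (\p.3) else (\q.5)) (if true then (\r.8) else (\s.1)))))
step 2: [delta@0.0] (if (if true then (true && true) else true) then (if (let y = (if false then (\z.5) else (\u.5)) in true) then (((\v.v) 0) * (if true then 2 else 6)) else 0) else ((((\w.2) false) * (9 * 0)) - ((if false then (\p.3) else (\q.5)) (if true then (\r.8) else (\s.1)))))
step 3: [if@0] (if (true && true) then (if (let y = (if false then (\z.5) else (\u.5)) in true) then (((\v.v) 0) * (if true then 2 else 6)) else 0) else ((((\w.2) false) * (9 * 0)) - ((if false then (\p.3) else (\q.5)) (if true then (\r.8) else (\s.1)))))
step 4: [delta@0] (if true then (if (let y = (if false then (\z.5) else (\u.5)) in true) then (((\v.v) 0) * (if true then 2 else 6)) else 0) else ((((\w.2) false) * (9 * 0)) - ((if false then (\p.3) else (\q.5)) (if true then (\r.8) else (\s.1)))))
step 5: [if@root] (if (let y = (if false then (\z.5) else (\u.5)) in true) then (((\v.v) 0) * (if true then 2 else 6)) else 0)
step 6: [let@0] (if true then (((\v.v) 0) * (if true then 2 else 6)) else 0)
step 7: [if@root] (((\v.v) 0) * (if true then 2 else 6))
step 8: [beta@0] (0 * (if true then 2 else 6))
step 9: [if@1] (0 * 2)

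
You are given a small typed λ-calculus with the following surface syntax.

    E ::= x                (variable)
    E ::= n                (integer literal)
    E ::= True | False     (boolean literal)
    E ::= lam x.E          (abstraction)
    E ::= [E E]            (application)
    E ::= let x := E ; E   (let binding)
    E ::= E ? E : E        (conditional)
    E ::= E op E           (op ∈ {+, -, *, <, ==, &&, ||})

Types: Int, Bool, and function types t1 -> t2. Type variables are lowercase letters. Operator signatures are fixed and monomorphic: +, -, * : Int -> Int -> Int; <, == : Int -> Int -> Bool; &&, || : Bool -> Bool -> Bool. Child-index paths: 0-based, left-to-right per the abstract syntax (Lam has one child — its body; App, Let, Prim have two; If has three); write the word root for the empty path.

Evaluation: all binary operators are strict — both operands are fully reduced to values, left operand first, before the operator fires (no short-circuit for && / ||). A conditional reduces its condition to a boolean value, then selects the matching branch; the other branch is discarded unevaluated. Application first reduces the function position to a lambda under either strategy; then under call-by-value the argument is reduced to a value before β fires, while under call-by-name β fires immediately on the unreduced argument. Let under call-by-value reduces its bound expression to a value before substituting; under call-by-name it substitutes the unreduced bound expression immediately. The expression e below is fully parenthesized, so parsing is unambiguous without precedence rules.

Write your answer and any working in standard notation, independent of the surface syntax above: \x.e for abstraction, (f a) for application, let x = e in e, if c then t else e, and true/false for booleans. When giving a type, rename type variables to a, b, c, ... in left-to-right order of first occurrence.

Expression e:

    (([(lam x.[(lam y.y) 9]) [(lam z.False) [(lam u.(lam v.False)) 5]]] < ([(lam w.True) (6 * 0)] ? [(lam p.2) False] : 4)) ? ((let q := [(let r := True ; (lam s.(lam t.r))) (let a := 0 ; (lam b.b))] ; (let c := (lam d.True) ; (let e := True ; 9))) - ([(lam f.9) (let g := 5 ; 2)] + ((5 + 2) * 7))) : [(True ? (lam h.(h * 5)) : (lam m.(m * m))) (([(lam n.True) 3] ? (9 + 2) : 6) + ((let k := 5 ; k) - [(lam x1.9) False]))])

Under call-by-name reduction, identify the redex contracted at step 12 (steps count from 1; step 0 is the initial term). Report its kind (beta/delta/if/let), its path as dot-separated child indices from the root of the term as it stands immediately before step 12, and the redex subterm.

Trace:
step 0: (if (((\x.((\y.y) 9)) ((\z.false) ((\u.(\v.false)) 5))) < (if ((\w.true) (6 * 0)) then ((\p.2) false) else 4)) then ((let q = ((let r = true in (\s.(\t.r))) (let a = 0 in (\b.b))) in (let c = (\d.true) in (let e = true in 9))) - (((\f.9) (let g = 5 in 2)) + ((5 + 2) * 7))) else ((if true then (\h.(h * 5)) else (\m.(m * m))) ((if ((\n.true) 3) then (9 + 2) else 6) + ((let k = 5 in k) - ((\x1.9) false)))))
step 1: [beta@0.0] (if (((\y.y) 9) < (if ((\w.true) (6 * 0)) then ((\p.2) false) else 4)) then ((let q = ((let r = true in (\s.(\t.r))) (let a = 0 in (\b.b))) in (let c = (\d.true) in (let e = true in 9))) - (((\f.9) (let g = 5 in 2)) + ((5 + 2) * 7))) else ((if true then (\h.(h * 5)) else (\m.(m * m))) ((if ((\n.true) 3) then (9 + 2) else 6) + ((let k = 5 in k) - ((\x1.9) false)))))
step 2: [beta@0.0] (if (9 < (if ((\w.true) (6 * 0)) then ((\p.2) false) else 4)) then ((let q = ((let r = true in (\s.(\t.r))) (let a = 0 in (\b.b))) in (let c = (\d.true) in (let e = true in 9))) - (((\f.9) (let g = 5 in 2)) + ((5 + 2) * 7))) else ((if true then (\h.(h * 5)) else (\m.(m * m))) ((if ((\n.true) 3) then (9 + 2) else 6) + ((let k = 5 in k) - ((\x1.9) false)))))
step 3: [beta@0.1.0] (if (9 < (if true then ((\p.2) false) else 4)) then ((let q = ((let r = true in (\s.(\t.r))) (let a = 0 in (\b.b))) in (let c = (\d.true) in (let e = true in 9))) - (((\f.9) (let g = 5 in 2)) + ((5 + 2) * 7))) else ((if true then (\h.(h * 5)) else (\m.(m * m))) ((if ((\n.true) 3) then (9 + 2) else 6) + ((let k = 5 in k) - ((\x1.9) false)))))
step 4: [if@0.1] (if (9 < ((\p.2) false)) then ((let q = ((let r = true in (\s.(\t.r))) (let a = 0 in (\b.b))) in (let c = (\d.true) in (let e = true in 9))) - (((\f.9) (let g = 5 in 2)) + ((5 + 2) * 7))) else ((if true then (\h.(h * 5)) else (\m.(m * m))) ((if ((\n.true) 3) then (9 + 2) else 6) + ((let k = 5 in k) - ((\x1.9) false)))))
step 5: [beta@0.1] (if (9 < 2) then ((let q = ((let r = true in (\s.(\t.r))) (let a = 0 in (\b.b))) in (let c = (\d.true) in (let e = true in 9))) - (((\f.9) (let g = 5 in 2)) + ((5 + 2) * 7))) else ((if true then (\h.(h * 5)) else (\m.(m * m))) ((if ((\n.true) 3) then (9 + 2) else 6) + ((let k = 5 in k) - ((\x1.9) false)))))
step 6: [delta@0] (if false then ((let q = ((let r = true in (\s.(\t.r))) (let a = 0 in (\b.b))) in (let c = (\d.true) in (let e = true in 9))) - (((\f.9) (let g = 5 in 2)) + ((5 + 2) * 7))) else ((if true then (\h.(h * 5)) else (\m.(m * m))) ((if ((\n.true) 3) then (9 + 2) else 6) + ((let k = 5 in k) - ((\x1.9) false)))))
step 7: [if@root] ((if true then (\h.(h * 5)) else (\m.(m * m))) ((if ((\n.true) 3) then (9 + 2) else 6) + ((let k = 5 in k) - ((\x1.9) false))))
step 8: [if@0] ((\h.(h * 5)) ((if ((\n.true) 3) then (9 + 2) else 6) + ((let k = 5 in k) - ((\x1.9) false))))
step 9: [beta@root] (((if ((\n.true) 3) then (9 + 2) else 6) + ((let k = 5 in k) - ((\x1.9) false))) * 5)
step 10: [beta@0.0.0] (((if true then (9 + 2) else 6) + ((let k = 5 in k) - ((\x1.9) false))) * 5)
step 11: [if@0.0] (((9 + 2) + ((let k = 5 in k) - ((\x1.9) false))) * 5)
step 12: [delta@0.0] ((11 + ((let k = 5 in k) - ((\x1.9) false))) * 5)

Answer: delta at 0.0 : (9 + 2)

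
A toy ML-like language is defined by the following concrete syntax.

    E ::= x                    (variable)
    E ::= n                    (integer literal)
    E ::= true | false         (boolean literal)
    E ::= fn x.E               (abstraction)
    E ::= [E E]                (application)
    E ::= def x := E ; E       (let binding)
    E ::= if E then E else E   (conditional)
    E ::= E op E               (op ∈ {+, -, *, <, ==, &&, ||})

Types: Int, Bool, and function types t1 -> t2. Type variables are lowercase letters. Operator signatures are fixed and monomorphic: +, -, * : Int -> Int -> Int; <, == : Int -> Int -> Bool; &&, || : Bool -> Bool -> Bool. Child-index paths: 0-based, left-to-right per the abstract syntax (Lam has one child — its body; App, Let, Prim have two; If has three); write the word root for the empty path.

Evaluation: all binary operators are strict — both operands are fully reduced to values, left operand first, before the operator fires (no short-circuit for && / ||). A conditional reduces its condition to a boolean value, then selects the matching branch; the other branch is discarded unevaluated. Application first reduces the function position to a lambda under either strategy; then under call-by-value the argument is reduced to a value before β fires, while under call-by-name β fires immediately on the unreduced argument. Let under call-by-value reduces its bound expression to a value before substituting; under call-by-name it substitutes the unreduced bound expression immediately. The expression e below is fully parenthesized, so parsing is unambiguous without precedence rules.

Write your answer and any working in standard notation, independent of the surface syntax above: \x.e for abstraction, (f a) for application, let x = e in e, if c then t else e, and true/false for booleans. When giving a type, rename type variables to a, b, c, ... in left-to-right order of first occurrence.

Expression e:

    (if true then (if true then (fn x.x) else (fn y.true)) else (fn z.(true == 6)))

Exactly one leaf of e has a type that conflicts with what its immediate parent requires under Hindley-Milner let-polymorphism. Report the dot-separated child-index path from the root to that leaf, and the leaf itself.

Trace:
  unify Bool ~ Bool
  unify Bool ~ Bool
x : a
\x._ : a -> a
\y._ : b -> Bool
  unify a -> a ~ b -> Bool
  unify a ~ b
  unify b ~ Bool
  unify Bool ~ Int
  FAIL: mismatch Bool ~ Int

Answer: 2.0.0 : true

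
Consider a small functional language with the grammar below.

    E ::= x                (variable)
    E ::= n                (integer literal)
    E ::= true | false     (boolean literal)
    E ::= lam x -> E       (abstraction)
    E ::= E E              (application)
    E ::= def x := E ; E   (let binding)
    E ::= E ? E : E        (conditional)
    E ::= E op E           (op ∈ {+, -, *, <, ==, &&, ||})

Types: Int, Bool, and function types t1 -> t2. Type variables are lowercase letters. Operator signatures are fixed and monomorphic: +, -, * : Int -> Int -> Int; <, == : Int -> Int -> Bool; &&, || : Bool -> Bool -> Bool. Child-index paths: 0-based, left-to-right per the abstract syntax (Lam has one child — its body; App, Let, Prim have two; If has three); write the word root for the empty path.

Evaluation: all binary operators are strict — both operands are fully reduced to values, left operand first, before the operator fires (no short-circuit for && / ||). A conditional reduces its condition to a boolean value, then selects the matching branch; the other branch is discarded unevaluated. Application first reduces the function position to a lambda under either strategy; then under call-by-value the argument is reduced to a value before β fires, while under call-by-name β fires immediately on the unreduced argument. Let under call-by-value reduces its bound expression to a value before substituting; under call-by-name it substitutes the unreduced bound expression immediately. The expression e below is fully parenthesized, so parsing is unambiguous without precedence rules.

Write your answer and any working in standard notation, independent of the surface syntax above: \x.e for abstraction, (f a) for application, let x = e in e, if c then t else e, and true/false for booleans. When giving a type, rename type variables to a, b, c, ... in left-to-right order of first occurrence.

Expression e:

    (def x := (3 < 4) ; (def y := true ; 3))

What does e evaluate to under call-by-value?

Answer: 3

Derivation:
step 0: (let x = (3 < 4) in (let y = true in 3))
step 1: [delta@0] (let x = true in (let y = true in 3))
step 2: [let@root] (let y = true in 3)
step 3: [let@root] 3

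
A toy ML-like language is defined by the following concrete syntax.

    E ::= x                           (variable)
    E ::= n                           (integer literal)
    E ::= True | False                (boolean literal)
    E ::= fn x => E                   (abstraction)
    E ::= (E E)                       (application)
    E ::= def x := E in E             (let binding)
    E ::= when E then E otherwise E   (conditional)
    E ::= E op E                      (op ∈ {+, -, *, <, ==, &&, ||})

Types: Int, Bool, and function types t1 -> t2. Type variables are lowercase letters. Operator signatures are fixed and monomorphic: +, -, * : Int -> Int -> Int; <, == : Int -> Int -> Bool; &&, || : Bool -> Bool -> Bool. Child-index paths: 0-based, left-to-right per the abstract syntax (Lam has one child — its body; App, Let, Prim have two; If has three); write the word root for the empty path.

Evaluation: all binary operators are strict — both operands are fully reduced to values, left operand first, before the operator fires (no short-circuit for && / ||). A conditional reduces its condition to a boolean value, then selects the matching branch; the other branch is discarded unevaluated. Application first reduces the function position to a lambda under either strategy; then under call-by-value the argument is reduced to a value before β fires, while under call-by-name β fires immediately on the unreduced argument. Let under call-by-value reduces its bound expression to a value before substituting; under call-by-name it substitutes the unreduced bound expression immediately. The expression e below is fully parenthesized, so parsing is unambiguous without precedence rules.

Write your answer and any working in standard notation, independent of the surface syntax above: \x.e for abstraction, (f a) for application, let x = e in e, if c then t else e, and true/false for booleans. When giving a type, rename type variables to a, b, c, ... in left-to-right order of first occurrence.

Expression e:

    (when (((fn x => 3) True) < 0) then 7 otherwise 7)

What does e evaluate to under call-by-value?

Answer: 7

Working:
step 0: (if (((\x.3) true) < 0) then 7 else 7)
step 1: [beta@0.0] (if (3 < 0) then 7 else 7)
step 2: [delta@0] (if false then 7 else 7)
step 3: [if@root] 7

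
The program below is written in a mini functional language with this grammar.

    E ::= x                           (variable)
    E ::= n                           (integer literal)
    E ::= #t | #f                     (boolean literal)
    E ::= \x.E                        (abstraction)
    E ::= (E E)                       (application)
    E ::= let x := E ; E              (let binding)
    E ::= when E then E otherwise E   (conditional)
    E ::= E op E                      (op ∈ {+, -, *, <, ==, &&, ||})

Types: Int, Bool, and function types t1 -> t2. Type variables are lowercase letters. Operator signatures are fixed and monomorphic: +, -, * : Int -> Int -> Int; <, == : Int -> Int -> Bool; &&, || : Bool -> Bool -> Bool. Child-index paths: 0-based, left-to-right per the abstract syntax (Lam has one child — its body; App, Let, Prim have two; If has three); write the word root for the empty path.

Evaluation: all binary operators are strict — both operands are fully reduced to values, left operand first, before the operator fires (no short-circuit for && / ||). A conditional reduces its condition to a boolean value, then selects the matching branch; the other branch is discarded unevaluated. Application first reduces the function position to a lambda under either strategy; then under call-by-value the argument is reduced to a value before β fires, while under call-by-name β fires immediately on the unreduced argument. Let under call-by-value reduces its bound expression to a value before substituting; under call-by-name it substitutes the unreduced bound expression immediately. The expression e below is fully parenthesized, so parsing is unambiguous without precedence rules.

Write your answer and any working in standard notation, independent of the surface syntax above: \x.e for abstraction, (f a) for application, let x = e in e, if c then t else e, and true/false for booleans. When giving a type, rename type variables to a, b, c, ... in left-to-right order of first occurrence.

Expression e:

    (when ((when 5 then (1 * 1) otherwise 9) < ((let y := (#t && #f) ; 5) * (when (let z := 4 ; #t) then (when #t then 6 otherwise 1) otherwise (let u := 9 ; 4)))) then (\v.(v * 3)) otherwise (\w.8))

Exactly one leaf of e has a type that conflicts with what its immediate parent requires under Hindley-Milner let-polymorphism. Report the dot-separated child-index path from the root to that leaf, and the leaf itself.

Answer: 0.0.0 : 5

Trace:
  unify Int ~ Bool
  FAIL: mismatch Int ~ Bool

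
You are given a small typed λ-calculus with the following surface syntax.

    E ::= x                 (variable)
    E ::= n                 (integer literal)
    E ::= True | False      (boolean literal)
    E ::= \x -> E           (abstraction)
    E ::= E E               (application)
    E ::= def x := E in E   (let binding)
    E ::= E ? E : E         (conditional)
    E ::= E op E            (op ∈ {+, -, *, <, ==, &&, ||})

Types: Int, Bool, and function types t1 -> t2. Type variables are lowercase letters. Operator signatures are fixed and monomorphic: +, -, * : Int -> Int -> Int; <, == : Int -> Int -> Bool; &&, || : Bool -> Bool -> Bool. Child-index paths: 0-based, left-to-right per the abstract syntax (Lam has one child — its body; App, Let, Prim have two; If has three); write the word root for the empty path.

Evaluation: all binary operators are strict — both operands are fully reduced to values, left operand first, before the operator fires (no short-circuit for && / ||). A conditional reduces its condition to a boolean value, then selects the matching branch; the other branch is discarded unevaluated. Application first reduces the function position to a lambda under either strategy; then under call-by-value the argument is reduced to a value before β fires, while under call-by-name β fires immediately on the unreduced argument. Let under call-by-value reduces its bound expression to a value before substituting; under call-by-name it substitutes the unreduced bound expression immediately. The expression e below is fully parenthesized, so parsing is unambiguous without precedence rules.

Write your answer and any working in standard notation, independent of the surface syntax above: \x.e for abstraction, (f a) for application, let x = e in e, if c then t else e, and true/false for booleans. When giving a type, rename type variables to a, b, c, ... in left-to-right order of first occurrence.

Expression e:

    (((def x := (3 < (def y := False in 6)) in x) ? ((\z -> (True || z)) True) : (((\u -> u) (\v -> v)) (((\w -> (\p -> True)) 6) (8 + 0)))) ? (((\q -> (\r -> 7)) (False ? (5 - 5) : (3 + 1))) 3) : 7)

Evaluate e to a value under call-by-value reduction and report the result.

Answer: 7

Derivation:
step 0: (if (if (let x = (3 < (let y = false in 6)) in x) then ((\z.(true || z)) true) else (((\u.u) (\v.v)) (((\w.(\p.true)) 6) (8 + 0)))) then (((\q.(\r.7)) (if false then (5 - 5) else (3 + 1))) 3) else 7)
step 1: [let@0.0.0.1] (if (if (let x = (3 < 6) in x) then ((\z.(true || z)) true) else (((\u.u) (\v.v)) (((\w.(\p.true)) 6) (8 + 0)))) then (((\q.(\r.7)) (if false then (5 - 5) else (3 + 1))) 3) else 7)
step 2: [delta@0.0.0] (if (if (let x = true in x) then ((\z.(true || z)) true) else (((\u.u) (\v.v)) (((\w.(\p.true)) 6) (8 + 0)))) then (((\q.(\r.7)) (if false then (5 - 5) else (3 + 1))) 3) else 7)
step 3: [let@0.0] (if (if true then ((\z.(true || z)) true) else (((\u.u) (\v.v)) (((\w.(\p.true)) 6) (8 + 0)))) then (((\q.(\r.7)) (if false then (5 - 5) else (3 + 1))) 3) else 7)
step 4: [if@0] (if ((\z.(true || z)) true) then (((\q.(\r.7)) (if false then (5 - 5) else (3 + 1))) 3) else 7)
step 5: [beta@0] (if (true || true) then (((\q.(\r.7)) (if false then (5 - 5) else (3 + 1))) 3) else 7)
step 6: [delta@0] (if true then (((\q.(\r.7)) (if false then (5 - 5) else (3 + 1))) 3) else 7)
step 7: [if@root] (((\q.(\r.7)) (if false then (5 - 5) else (3 + 1))) 3)
step 8: [if@0.1] (((\q.(\r.7)) (3 + 1)) 3)
step 9: [delta@0.1] (((\q.(\r.7)) 4) 3)
step 10: [beta@0] ((\r.7) 3)
step 11: [beta@root] 7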